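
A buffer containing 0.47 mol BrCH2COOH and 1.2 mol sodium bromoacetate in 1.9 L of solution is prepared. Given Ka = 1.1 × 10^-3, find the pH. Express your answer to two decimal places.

pH = 3.37

pKa = −log(1.1 × 10^-3) = 2.959
Henderson–Hasselbalch: pH = pKa + log([BrCH2COO-]/[BrCH2COOH]) = 2.959 + log(1.2/0.47)
pH = 2.959 + (+0.407) = 3.37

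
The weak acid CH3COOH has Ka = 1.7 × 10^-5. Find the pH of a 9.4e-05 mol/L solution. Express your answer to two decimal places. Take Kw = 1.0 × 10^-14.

CH3COOH ⇌ CH3COO- + H+
From the ICE table, Ka = [H+]²/(9.4e-05 − [H+]) = 1.7 × 10^-5.
The 5% rule fails; solving [H+]² + Ka·[H+] − Ka·C₀ = 0 exactly:
[H+] = (−Ka + √(Ka² + 4·Ka·C₀))/2 = 3.24 × 10^-5 M
pH = −log[H+] = −log(3.24 × 10^-5) = 4.49

pH = 4.49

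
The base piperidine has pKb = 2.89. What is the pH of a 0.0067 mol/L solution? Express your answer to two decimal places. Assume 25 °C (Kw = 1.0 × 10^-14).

pH = 11.37

C5H10NH + H2O ⇌ C5H10NH2+ + OH-
Kb = 10^(−2.89) = 1.29 × 10^-3
Kb = [OH-]²/(0.0067 − [OH-]) = 1.29 × 10^-3
[OH-] is not negligible relative to C₀; solve [OH-]² + 0.00129·[OH-] − 8.64e-06 = 0.
[OH-] = (−Kb + √(Kb² + 4·Kb·C₀))/2 = 2.36 × 10^-3 M
pOH = −log(2.36 × 10^-3) = 2.63; pH = 14.00 − 2.63 = 11.37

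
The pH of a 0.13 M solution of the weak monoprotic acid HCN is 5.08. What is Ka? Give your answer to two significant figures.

Ka = 5.3 × 10^-10

[H+] = 10^(-5.08) = 8.32 × 10^-6 M
At equilibrium [HA] = 0.13 − 8.32 × 10^-6 = 1.30 × 10^-1 M
Ka = [H+][A-]/[HA] = (8.32 × 10^-6)² / 1.30 × 10^-1 = 5.3 × 10^-10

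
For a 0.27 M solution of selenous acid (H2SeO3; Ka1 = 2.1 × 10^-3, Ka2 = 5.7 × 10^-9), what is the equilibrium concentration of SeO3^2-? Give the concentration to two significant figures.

First ionization gives [H+] ≈ [HSeO3-] = 2.28 × 10^-2 M.
Second step: Ka2 = [H+][SeO3^2-]/[HSeO3-] ≈ [SeO3^2-] (since [H+] ≈ [HSeO3-]).
So [SeO3^2-] ≈ Ka2.

5.7 × 10^-9 M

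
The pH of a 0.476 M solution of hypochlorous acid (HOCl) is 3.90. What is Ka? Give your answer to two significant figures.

[H+] = 10^(-3.90) = 1.26 × 10^-4 M
At equilibrium [HA] = 0.476 − 1.26 × 10^-4 = 4.76 × 10^-1 M
Ka = [H+][A-]/[HA] = (1.26 × 10^-4)² / 4.76 × 10^-1 = 3.3 × 10^-8

Ka = 3.3 × 10^-8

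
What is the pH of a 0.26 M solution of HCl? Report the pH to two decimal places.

HCl is a strong acid and dissociates completely, so [H+] = 0.26 M.
pH = -log(0.26) = 0.59

pH = 0.59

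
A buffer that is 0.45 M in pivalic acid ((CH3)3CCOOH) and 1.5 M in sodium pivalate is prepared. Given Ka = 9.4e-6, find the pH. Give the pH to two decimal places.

pH = 5.55

pKa = −log(9.4 × 10^-6) = 5.027
pH = pKa + log([A⁻]/[HA]) = 5.027 + log(1.5/0.45)
pH = 5.027 + (+0.523) = 5.55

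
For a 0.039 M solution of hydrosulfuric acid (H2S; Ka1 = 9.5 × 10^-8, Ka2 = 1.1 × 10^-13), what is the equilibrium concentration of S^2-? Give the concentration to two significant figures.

First ionization gives [H+] ≈ [HS-] = 6.09 × 10^-5 M.
Second step: Ka2 = [H+][S^2-]/[HS-] ≈ [S^2-] (since [H+] ≈ [HS-]).
So [S^2-] ≈ Ka2.

1.1 × 10^-13 M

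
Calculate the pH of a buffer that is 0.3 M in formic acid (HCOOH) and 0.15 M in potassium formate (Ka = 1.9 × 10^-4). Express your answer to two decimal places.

pH = 3.42

pKa = −log(1.9 × 10^-4) = 3.721
pH = pKa + log([A⁻]/[HA]) = 3.721 + log(0.15/0.3)
pH = 3.721 + (-0.301) = 3.42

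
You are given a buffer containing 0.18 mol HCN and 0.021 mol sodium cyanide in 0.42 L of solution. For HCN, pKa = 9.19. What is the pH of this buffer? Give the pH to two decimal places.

pH = 8.26

Henderson–Hasselbalch: pH = pKa + log([CN-]/[HCN]) = 9.19 + log(0.021/0.18)
pH = 9.19 + (-0.933) = 8.26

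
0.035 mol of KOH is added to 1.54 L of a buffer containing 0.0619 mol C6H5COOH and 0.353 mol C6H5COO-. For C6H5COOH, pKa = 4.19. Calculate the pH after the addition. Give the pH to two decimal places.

OH- converts C6H5COOH to C6H5COO-: C6H5COOH → 0.0269 mol, C6H5COO- → 0.388 mol.
pH = pKa + log(n_C6H5COO-/n_C6H5COOH) = 4.19 + log(0.388/0.0269) = 4.19 + (+1.159)

pH = 5.35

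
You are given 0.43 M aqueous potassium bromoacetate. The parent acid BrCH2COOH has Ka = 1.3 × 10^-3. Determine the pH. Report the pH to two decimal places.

pH = 8.26

BrCH2COO- is the conjugate base of the weak acid BrCH2COOH.
Kb = Kw/Ka = 1.0×10^-14 / 1.3 × 10^-3 = 7.69 × 10^-12
Kb = [OH-]²/(0.43 − [OH-]) = 7.69 × 10^-12
Assume [OH-] ≪ 0.43: [OH-] ≈ √(7.69 × 10^-12 × 0.43) = 1.82 × 10^-6 M
([OH-]/C₀ = 0.00042% < 5%, so the approximation holds.)
pOH = 5.74, so pH = 14.00 − pOH = 8.26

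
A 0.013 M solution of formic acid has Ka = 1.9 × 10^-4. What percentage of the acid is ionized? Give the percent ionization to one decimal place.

HCOOH ⇌ HCOO- + H+; let x = [H+] at equilibrium.
Solve x² + 0.00019x − 2.47e-06 = 0 → x = 1.48 × 10^-3 M
% ionization = x/C₀ × 100% = 1.48 × 10^-3/0.013 × 100% = 11.4%

11.4%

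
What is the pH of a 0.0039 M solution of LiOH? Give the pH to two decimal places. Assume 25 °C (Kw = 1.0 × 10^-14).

pH = 11.59

LiOH is a strong base; [OH-] = 0.0039 M.
pOH = -log(0.0039) = 2.41
pH = 14.00 - 2.41 = 11.59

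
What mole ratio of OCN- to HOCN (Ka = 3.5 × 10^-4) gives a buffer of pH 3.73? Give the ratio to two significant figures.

ratio = 1.9

pKa = -log(3.5 × 10^-4) = 3.456
pH = pKa + log(r) ⇒ log(r) = 3.73 − 3.456 = +0.274
r = [OCN-]/[HOCN] = 10^(+0.274) = 1.88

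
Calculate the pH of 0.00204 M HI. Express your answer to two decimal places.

pH = 2.69

HI is a strong acid and dissociates completely, so [H+] = 0.00204 M.
pH = -log(0.00204) = 2.69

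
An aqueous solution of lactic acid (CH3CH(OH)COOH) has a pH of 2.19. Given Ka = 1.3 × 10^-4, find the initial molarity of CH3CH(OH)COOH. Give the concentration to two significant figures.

[H+] = 10^(-2.19) = 6.46 × 10^-3 M = x
Ka = x²/(C₀ − x) ⇒ C₀ = x + x²/Ka
C₀ = 6.46 × 10^-3 + (6.46 × 10^-3)²/(1.3 × 10^-4) = 3.27 × 10^-1 M

C₀ = 3.3 × 10^-1 M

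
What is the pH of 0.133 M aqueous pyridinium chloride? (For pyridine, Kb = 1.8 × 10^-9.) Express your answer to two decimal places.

C5H5NH+ is the conjugate acid of the weak base C5H5N.
Ka = Kw/Kb = 1.0×10^-14 / 1.8 × 10^-9 = 5.56 × 10^-6
From the ICE table, Ka = x²/(0.133 − x) = 5.56 × 10^-6.
Neglecting x in the denominator: x = √(5.56 × 10^-6 × 0.133) = 8.60 × 10^-4 M
Check: 0.65% ionized — well under 5%, approximation valid.
pH = −log(8.60 × 10^-4) = 3.07

pH = 3.07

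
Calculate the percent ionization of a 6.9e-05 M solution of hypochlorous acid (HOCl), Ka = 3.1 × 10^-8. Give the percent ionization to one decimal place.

HOCl ⇌ OCl- + H+; let x = [H+] at equilibrium.
x ≈ √(Ka·C₀) = √(3.1 × 10^-8 × 6.9e-05) = 1.46 × 10^-6 M
% ionization = x/C₀ × 100% = 1.46 × 10^-6/6.9e-05 × 100% = 2.1%

2.1%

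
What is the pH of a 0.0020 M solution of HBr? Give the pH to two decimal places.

HBr is a strong acid and dissociates completely, so [H+] = 0.0020 M.
pH = -log(0.002) = 2.70

pH = 2.70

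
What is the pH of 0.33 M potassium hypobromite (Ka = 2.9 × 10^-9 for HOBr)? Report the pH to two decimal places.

OBr- is the conjugate base of the weak acid HOBr.
Kb = Kw/Ka = 1.0×10^-14 / 2.9 × 10^-9 = 3.45 × 10^-6
Let x = [OH-] at equilibrium. Kb = x²/(0.33 − x).
Since Kb ≪ C₀, x ≈ √(Kb·C₀) = 1.07 × 10^-3 M.
pOH = 2.97, so pH = 14.00 − pOH = 11.03

pH = 11.03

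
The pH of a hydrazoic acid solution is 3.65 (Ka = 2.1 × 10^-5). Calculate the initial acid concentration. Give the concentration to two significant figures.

C₀ = 2.6 × 10^-3 M

[H+] = 10^(-3.65) = 2.24 × 10^-4 M = x
Ka = x²/(C₀ − x) ⇒ C₀ = x + x²/Ka
C₀ = 2.24 × 10^-4 + (2.24 × 10^-4)²/(2.1 × 10^-5) = 2.61 × 10^-3 M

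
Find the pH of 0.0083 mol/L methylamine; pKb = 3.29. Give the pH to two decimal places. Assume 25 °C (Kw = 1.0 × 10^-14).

CH3NH2 + H2O ⇌ CH3NH3+ + OH-
Kb = 10^(−3.29) = 5.13 × 10^-4
Kb = [OH-]²/(0.0083 − [OH-]) = 5.13 × 10^-4
[OH-] is not negligible relative to C₀; solve [OH-]² + 0.000513·[OH-] − 4.26e-06 = 0.
[OH-] = [−0.000513 + √(0.000513² + 1.7e-05)]/2 = 1.82 × 10^-3 M
pOH = −log(1.82 × 10^-3) = 2.74; pH = 14.00 − 2.74 = 11.26

pH = 11.26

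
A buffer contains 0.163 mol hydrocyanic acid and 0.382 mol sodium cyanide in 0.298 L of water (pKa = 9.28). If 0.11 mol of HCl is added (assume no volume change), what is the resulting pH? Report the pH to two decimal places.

Added H+ converts CN- to HCN: HCN → 0.273 mol, CN- → 0.272 mol.
pH = pKa + log(n_CN-/n_HCN) = 9.28 + log(0.272/0.273) = 9.28 + (-0.002)

pH = 9.28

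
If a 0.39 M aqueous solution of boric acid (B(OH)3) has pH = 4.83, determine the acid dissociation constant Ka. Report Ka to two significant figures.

[H+] = 10^(-4.83) = 1.48 × 10^-5 M
At equilibrium [HA] = 0.39 − 1.48 × 10^-5 = 3.90 × 10^-1 M
Ka = [H+][A-]/[HA] = (1.48 × 10^-5)² / 3.90 × 10^-1 = 5.6 × 10^-10

Ka = 5.6 × 10^-10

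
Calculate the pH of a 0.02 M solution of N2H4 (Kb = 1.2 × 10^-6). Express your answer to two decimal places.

pH = 10.19

N2H4 + H2O ⇌ N2H5+ + OH-
Kb = [OH-]²/(0.02 − [OH-]) = 1.2 × 10^-6
Assume [OH-] ≪ 0.02: [OH-] ≈ √(1.2 × 10^-6 × 0.02) = 1.55 × 10^-4 M
pOH = 3.81, so pH = 14.00 − pOH = 10.19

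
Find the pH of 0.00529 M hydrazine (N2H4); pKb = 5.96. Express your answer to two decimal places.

pH = 9.88

N2H4 + H2O ⇌ N2H5+ + OH-
Kb = 10^(−5.96) = 1.10 × 10^-6
From the ICE table, Kb = x²/(0.00529 − x) = 1.10 × 10^-6.
Assume x ≪ 0.00529: x ≈ √(1.10 × 10^-6 × 0.00529) = 7.63 × 10^-5 M
(x/C₀ = 1.4% < 5%, so the approximation holds.)
pOH = 4.12, so pH = 14.00 − pOH = 9.88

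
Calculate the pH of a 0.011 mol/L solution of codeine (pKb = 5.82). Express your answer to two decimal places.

C18H21NO3 + H2O ⇌ C18H22NO3+ + OH-
Kb = 10^(−5.82) = 1.51 × 10^-6
Kb = x²/(0.011 − x) = 1.51 × 10^-6
Since Kb ≪ C₀, x ≈ √(Kb·C₀) = 1.29 × 10^-4 M.
pOH = −log(1.29 × 10^-4) = 3.89; pH = 14.00 − 3.89 = 10.11

pH = 10.11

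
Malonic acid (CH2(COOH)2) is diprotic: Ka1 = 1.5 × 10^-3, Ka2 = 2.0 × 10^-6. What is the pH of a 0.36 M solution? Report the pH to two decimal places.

Ka1 ≫ Ka2, so treat the first dissociation as the only significant source of H+.
Ka1 = x²/(0.36 − x) = 1.5 × 10^-3
Solving the quadratic: x = (−Ka1 + √(Ka1² + 4·Ka1·C₀))/2 = 2.25 × 10^-2 M
pH = −log(2.25 × 10^-2) = 1.65

pH = 1.65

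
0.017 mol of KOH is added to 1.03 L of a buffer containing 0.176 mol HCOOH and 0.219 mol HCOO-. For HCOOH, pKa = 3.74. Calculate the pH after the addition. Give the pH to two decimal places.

pH = 3.91

OH- converts HCOOH to HCOO-: HCOOH → 0.159 mol, HCOO- → 0.236 mol.
pH = pKa + log([A⁻]/[HA]) = 3.74 + log(0.236/0.159) = 3.74 +0.172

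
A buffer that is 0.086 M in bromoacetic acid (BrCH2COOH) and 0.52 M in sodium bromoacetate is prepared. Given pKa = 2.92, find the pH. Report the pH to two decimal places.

pH = 3.70

Henderson–Hasselbalch: pH = pKa + log([BrCH2COO-]/[BrCH2COOH]) = 2.92 + log(0.52/0.086)
pH = 2.92 + (+0.782) = 3.70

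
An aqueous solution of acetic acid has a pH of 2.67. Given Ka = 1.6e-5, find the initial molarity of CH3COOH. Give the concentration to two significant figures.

[H+] = 10^(-2.67) = 2.14 × 10^-3 M = x
Ka = x²/(C₀ − x) ⇒ C₀ = x + x²/Ka
C₀ = 2.14 × 10^-3 + (2.14 × 10^-3)²/(1.6 × 10^-5) = 2.88 × 10^-1 M

C₀ = 2.9 × 10^-1 M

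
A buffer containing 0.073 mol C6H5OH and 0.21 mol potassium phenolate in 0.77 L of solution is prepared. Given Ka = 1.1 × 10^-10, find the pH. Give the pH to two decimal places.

pKa = −log(1.1 × 10^-10) = 9.959
Henderson–Hasselbalch: pH = pKa + log([C6H5O-]/[C6H5OH]) = 9.959 + log(0.21/0.073)
pH = 9.959 + (+0.459) = 10.42

pH = 10.42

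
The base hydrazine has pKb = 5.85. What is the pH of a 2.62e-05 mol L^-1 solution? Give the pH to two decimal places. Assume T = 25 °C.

pH = 8.73

N2H4 + H2O ⇌ N2H5+ + OH-
Kb = 10^(−5.85) = 1.41 × 10^-6
Kb = x²/(2.62e-05 − x) = 1.41 × 10^-6
x is not negligible relative to C₀; solve x² + 1.41e-06·x − 3.69e-11 = 0.
x = [−1.41e-06 + √(1.41e-06² + 1.48e-10)]/2 = 5.41 × 10^-6 M
pOH = 5.27, so pH = 14.00 − pOH = 8.73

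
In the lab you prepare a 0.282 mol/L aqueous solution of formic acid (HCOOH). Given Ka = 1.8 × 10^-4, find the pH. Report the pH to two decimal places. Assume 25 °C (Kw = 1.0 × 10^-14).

pH = 2.15

HCOOH ⇌ HCOO- + H+
From the ICE table, Ka = [H+]²/(0.282 − [H+]) = 1.8 × 10^-4.
Assume [H+] ≪ 0.282: [H+] ≈ √(1.8 × 10^-4 × 0.282) = 7.12 × 10^-3 M
Check: 2.5% ionized — well under 5%, approximation valid.
pH = −log[H+] = −log(7.12 × 10^-3) = 2.15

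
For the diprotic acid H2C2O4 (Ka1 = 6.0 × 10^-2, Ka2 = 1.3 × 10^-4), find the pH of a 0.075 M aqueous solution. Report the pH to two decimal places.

pH = 1.36

Ka1 ≫ Ka2, so treat the first dissociation as the only significant source of H+.
Ka1 = x²/(0.075 − x) = 6.0 × 10^-2
Solving the quadratic: x = (−Ka1 + √(Ka1² + 4·Ka1·C₀))/2 = 4.35 × 10^-2 M
pH = −log(4.35 × 10^-2) = 1.36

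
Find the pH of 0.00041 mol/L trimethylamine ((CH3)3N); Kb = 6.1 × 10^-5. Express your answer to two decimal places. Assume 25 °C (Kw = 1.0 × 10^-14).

pH = 10.12

(CH3)3N + H2O ⇌ (CH3)3NH+ + OH-
From the ICE table, Kb = [OH-]²/(0.00041 − [OH-]) = 6.1 × 10^-5.
Here C₀/Kb ≈ 6.72, so the small-[OH-] approximation fails. Use the quadratic:
[OH-] = [−6.1e-05 + √(6.1e-05² + 1e-07)]/2 = 1.31 × 10^-4 M
pOH = 3.88, so pH = 14.00 − pOH = 10.12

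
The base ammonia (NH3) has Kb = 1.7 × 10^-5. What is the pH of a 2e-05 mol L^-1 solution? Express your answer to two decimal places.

NH3 + H2O ⇌ NH4+ + OH-
Kb = [OH-]²/(2e-05 − [OH-]) = 1.7 × 10^-5
[OH-] is not negligible relative to C₀; solve [OH-]² + 1.7e-05·[OH-] − 3.4e-10 = 0.
[OH-] = [−1.7e-05 + √(1.7e-05² + 1.36e-09)]/2 = 1.18 × 10^-5 M
pOH = 4.93, so pH = 14.00 − pOH = 9.07

pH = 9.07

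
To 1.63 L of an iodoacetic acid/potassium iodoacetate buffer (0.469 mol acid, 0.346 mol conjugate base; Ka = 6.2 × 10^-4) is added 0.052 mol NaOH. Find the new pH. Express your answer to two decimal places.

OH- converts ICH2COOH to ICH2COO-: ICH2COOH → 0.417 mol, ICH2COO- → 0.398 mol.
pKa = −log(6.2 × 10^-4) = 3.208
Henderson–Hasselbalch with mole ratio 0.398/0.417: pH = 3.208 + (-0.020)

pH = 3.19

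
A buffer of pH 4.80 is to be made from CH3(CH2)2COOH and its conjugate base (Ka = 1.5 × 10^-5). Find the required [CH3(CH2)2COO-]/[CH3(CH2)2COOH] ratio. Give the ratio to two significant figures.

pKa = -log(1.5 × 10^-5) = 4.824
pH = pKa + log(r) ⇒ log(r) = 4.80 − 4.824 = -0.024
r = [CH3(CH2)2COO-]/[CH3(CH2)2COOH] = 10^(-0.024) = 0.946

ratio = 0.95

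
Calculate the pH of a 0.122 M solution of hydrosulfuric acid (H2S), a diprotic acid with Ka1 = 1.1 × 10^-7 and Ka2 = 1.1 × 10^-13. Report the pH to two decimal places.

pH = 3.94

Ka1 ≫ Ka2, so treat the first dissociation as the only significant source of H+.
Ka1 = x²/(0.122 − x) = 1.1 × 10^-7
x ≈ √(1.1 × 10^-7 × 0.122) = 1.16 × 10^-4 M
pH = −log(1.16 × 10^-4) = 3.94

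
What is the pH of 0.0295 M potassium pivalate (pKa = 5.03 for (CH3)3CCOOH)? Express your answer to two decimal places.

pH = 8.75

(CH3)3CCOO- is the conjugate base of the weak acid (CH3)3CCOOH.
Ka = 10^(−5.03) = 9.33 × 10^-6
Kb = Kw/Ka = 1.0×10^-14 / 9.33 × 10^-6 = 1.07 × 10^-9
Kb = x²/(0.0295 − x) = 1.07 × 10^-9
Neglecting x in the denominator: x = √(1.07 × 10^-9 × 0.0295) = 5.62 × 10^-6 M
(x/C₀ = 0.019% < 5%, so the approximation holds.)
pOH = −log(5.62 × 10^-6) = 5.25; pH = 14.00 − 5.25 = 8.75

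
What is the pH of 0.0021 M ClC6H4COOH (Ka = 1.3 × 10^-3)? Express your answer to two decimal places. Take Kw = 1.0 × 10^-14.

ClC6H4COOH ⇌ ClC6H4COO- + H+
Ka = [H+]²/(0.0021 − [H+]) = 1.3 × 10^-3
[H+] is not negligible relative to C₀; solve [H+]² + 0.0013·[H+] − 2.73e-06 = 0.
[H+] = (−Ka + √(Ka² + 4·Ka·C₀))/2 = 1.13 × 10^-3 M
pH = −log(1.13 × 10^-3) = 2.95

pH = 2.95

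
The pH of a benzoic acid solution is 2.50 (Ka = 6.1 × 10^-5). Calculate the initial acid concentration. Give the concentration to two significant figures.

[H+] = 10^(-2.50) = 3.16 × 10^-3 M = x
Ka = x²/(C₀ − x) ⇒ C₀ = x + x²/Ka
C₀ = 3.16 × 10^-3 + (3.16 × 10^-3)²/(6.1 × 10^-5) = 1.67 × 10^-1 M

C₀ = 1.7 × 10^-1 M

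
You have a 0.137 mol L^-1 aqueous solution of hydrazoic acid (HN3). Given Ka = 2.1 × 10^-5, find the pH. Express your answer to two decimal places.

HN3 ⇌ N3- + H+
Ka = [H+]²/(0.137 − [H+]) = 2.1 × 10^-5
Assume [H+] ≪ 0.137: [H+] ≈ √(2.1 × 10^-5 × 0.137) = 1.70 × 10^-3 M
pH = −log(1.70 × 10^-3) = 2.77

pH = 2.77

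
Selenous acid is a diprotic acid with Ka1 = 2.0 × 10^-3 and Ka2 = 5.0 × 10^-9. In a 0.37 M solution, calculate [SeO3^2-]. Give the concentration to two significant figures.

5.0 × 10^-9 M

First ionization gives [H+] ≈ [HSeO3-] = 2.62 × 10^-2 M.
Second step: Ka2 = [H+][SeO3^2-]/[HSeO3-] ≈ [SeO3^2-] (since [H+] ≈ [HSeO3-]).
So [SeO3^2-] ≈ Ka2.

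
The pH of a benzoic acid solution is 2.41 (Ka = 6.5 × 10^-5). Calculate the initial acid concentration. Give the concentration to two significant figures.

C₀ = 2.4 × 10^-1 M

[H+] = 10^(-2.41) = 3.89 × 10^-3 M = x
Ka = x²/(C₀ − x) ⇒ C₀ = x + x²/Ka
C₀ = 3.89 × 10^-3 + (3.89 × 10^-3)²/(6.5 × 10^-5) = 2.37 × 10^-1 M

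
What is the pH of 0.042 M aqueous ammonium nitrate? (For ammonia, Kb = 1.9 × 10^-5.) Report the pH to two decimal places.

pH = 5.33

NH4+ is the conjugate acid of the weak base NH3.
Ka = Kw/Kb = 1.0×10^-14 / 1.9 × 10^-5 = 5.26 × 10^-10
Ka = x²/(0.042 − x) = 5.26 × 10^-10
Assume x ≪ 0.042: x ≈ √(5.26 × 10^-10 × 0.042) = 4.70 × 10^-6 M
Check: 0.011% ionized — well under 5%, approximation valid.
pH = −log[H+] = −log(4.70 × 10^-6) = 5.33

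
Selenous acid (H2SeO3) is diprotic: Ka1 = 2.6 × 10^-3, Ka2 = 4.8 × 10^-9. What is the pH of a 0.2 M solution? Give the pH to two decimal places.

Since Ka1 ≫ Ka2, the first ionization dominates [H+].
Ka1 = x²/(0.2 − x) = 2.6 × 10^-3
Solving the quadratic: x = (−Ka1 + √(Ka1² + 4·Ka1·C₀))/2 = 2.15 × 10^-2 M
pH = −log(2.15 × 10^-2) = 1.67

pH = 1.67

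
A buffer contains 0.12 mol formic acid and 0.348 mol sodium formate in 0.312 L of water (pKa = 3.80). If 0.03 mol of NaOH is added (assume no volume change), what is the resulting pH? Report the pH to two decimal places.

After neutralization: n(HCOOH) = 0.09 mol, n(HCOO-) = 0.378 mol.
pH = pKa + log(n_HCOO-/n_HCOOH) = 3.80 + log(0.378/0.09) = 3.80 + (+0.623)

pH = 4.42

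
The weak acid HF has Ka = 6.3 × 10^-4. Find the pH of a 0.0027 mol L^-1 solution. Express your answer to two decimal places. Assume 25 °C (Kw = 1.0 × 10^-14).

pH = 2.99

HF ⇌ F- + H+
From the ICE table, Ka = [H+]²/(0.0027 − [H+]) = 6.3 × 10^-4.
[H+] is not negligible relative to C₀; solve [H+]² + 0.00063·[H+] − 1.7e-06 = 0.
[H+] = (−Ka + √(Ka² + 4·Ka·C₀))/2 = 1.03 × 10^-3 M
pH = −log[H+] = −log(1.03 × 10^-3) = 2.99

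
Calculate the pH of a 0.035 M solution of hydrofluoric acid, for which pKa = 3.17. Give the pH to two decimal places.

HF ⇌ F- + H+
Ka = 10^(−3.17) = 6.76 × 10^-4
From the ICE table, Ka = [H+]²/(0.035 − [H+]) = 6.76 × 10^-4.
The 5% rule fails; solving [H+]² + Ka·[H+] − Ka·C₀ = 0 exactly:
[H+] = (−Ka + √(Ka² + 4·Ka·C₀))/2 = 4.54 × 10^-3 M
pH = −log(4.54 × 10^-3) = 2.34

pH = 2.34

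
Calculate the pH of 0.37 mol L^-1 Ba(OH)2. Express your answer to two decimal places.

Ba(OH)2 is a strong base (each formula unit releases 2 OH-); [OH-] = 0.74 M.
pOH = -log(0.74) = 0.13
pH = 14.00 - 0.13 = 13.87

pH = 13.87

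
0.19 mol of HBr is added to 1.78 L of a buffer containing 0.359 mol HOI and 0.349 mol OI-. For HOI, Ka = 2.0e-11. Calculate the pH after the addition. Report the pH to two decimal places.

After neutralization: n(HOI) = 0.549 mol, n(OI-) = 0.159 mol.
pKa = −log(2.0 × 10^-11) = 10.699
pH = pKa + log([A⁻]/[HA]) = 10.699 + log(0.159/0.549) = 10.699 -0.538

pH = 10.16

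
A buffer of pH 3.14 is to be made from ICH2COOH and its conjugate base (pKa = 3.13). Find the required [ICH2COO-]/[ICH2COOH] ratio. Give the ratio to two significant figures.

pH = pKa + log(r) ⇒ log(r) = 3.14 − 3.13 = +0.01
r = [ICH2COO-]/[ICH2COOH] = 10^(+0.01) = 1.02

ratio = 1.0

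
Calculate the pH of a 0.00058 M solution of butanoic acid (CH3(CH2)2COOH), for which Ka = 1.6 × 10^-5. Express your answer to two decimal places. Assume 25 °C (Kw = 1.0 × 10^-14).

pH = 4.05

CH3(CH2)2COOH ⇌ CH3(CH2)2COO- + H+
From the ICE table, Ka = x²/(0.00058 − x) = 1.6 × 10^-5.
x is not negligible relative to C₀; solve x² + 1.6e-05·x − 9.28e-09 = 0.
x = [−1.6e-05 + √(1.6e-05² + 3.71e-08)]/2 = 8.87 × 10^-5 M
pH = −log[H+] = −log(8.87 × 10^-5) = 4.05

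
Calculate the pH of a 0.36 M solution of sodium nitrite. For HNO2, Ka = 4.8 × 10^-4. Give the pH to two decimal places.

NO2- is the conjugate base of the weak acid HNO2.
Kb = Kw/Ka = 1.0×10^-14 / 4.8 × 10^-4 = 2.08 × 10^-11
From the ICE table, Kb = [OH-]²/(0.36 − [OH-]) = 2.08 × 10^-11.
Assume [OH-] ≪ 0.36: [OH-] ≈ √(2.08 × 10^-11 × 0.36) = 2.74 × 10^-6 M
([OH-]/C₀ = 0.00076% < 5%, so the approximation holds.)
pOH = −log(2.74 × 10^-6) = 5.56; pH = 14.00 − 5.56 = 8.44

pH = 8.44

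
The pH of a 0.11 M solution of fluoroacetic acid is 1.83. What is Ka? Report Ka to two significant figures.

Ka = 2.3 × 10^-3

[H+] = 10^(-1.83) = 1.48 × 10^-2 M
At equilibrium [HA] = 0.11 − 1.48 × 10^-2 = 9.52 × 10^-2 M
Ka = [H+][A-]/[HA] = (1.48 × 10^-2)² / 9.52 × 10^-2 = 2.3 × 10^-3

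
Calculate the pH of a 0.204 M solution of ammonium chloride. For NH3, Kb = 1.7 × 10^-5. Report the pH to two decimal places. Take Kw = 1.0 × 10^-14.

NH4+ is the conjugate acid of the weak base NH3.
Ka = Kw/Kb = 1.0×10^-14 / 1.7 × 10^-5 = 5.88 × 10^-10
From the ICE table, Ka = [H+]²/(0.204 − [H+]) = 5.88 × 10^-10.
Assume [H+] ≪ 0.204: [H+] ≈ √(5.88 × 10^-10 × 0.204) = 1.10 × 10^-5 M
Check: 0.0054% ionized — well under 5%, approximation valid.
pH = −log[H+] = −log(1.10 × 10^-5) = 4.96

pH = 4.96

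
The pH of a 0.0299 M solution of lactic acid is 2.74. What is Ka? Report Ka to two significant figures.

[H+] = 10^(-2.74) = 1.82 × 10^-3 M
At equilibrium [HA] = 0.0299 − 1.82 × 10^-3 = 2.81 × 10^-2 M
Ka = [H+][A-]/[HA] = (1.82 × 10^-3)² / 2.81 × 10^-2 = 1.2 × 10^-4

Ka = 1.2 × 10^-4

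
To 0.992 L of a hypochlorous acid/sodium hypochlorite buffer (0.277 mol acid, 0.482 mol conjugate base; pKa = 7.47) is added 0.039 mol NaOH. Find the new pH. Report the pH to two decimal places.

pH = 7.81

After neutralization: n(HOCl) = 0.238 mol, n(OCl-) = 0.521 mol.
pH = pKa + log(n_OCl-/n_HOCl) = 7.47 + log(0.521/0.238) = 7.47 + (+0.340)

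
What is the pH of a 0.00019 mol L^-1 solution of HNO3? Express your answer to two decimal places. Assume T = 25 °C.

HNO3 is a strong acid and dissociates completely, so [H+] = 0.00019 M.
pH = -log(0.00019) = 3.72

pH = 3.72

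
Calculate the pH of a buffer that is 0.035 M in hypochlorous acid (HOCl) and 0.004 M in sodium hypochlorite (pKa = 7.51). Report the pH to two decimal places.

Using pH = pKa + log([base]/[acid]) with [base]/[acid] = 0.004/0.035:
pH = 7.51 + (-0.942) = 6.57

pH = 6.57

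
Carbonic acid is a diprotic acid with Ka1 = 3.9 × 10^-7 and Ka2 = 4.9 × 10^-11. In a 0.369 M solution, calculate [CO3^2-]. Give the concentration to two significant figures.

4.9 × 10^-11 M

First ionization gives [H+] ≈ [HCO3-] = 3.79 × 10^-4 M.
Second step: Ka2 = [H+][CO3^2-]/[HCO3-] ≈ [CO3^2-] (since [H+] ≈ [HCO3-]).
So [CO3^2-] ≈ Ka2.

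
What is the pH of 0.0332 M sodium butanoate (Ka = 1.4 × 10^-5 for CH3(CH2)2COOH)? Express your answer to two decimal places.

CH3(CH2)2COO- is the conjugate base of the weak acid CH3(CH2)2COOH.
Kb = Kw/Ka = 1.0×10^-14 / 1.4 × 10^-5 = 7.14 × 10^-10
From the ICE table, Kb = [OH-]²/(0.0332 − [OH-]) = 7.14 × 10^-10.
Assume [OH-] ≪ 0.0332: [OH-] ≈ √(7.14 × 10^-10 × 0.0332) = 4.87 × 10^-6 M
([OH-]/C₀ = 0.015% < 5%, so the approximation holds.)
pOH = −log(4.87 × 10^-6) = 5.31; pH = 14.00 − 5.31 = 8.69

pH = 8.69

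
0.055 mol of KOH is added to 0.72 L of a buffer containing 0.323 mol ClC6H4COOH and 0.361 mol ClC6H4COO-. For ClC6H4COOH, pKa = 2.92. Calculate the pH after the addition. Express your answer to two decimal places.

OH- converts ClC6H4COOH to ClC6H4COO-: ClC6H4COOH → 0.268 mol, ClC6H4COO- → 0.416 mol.
Henderson–Hasselbalch with mole ratio 0.416/0.268: pH = 2.92 + (+0.191)

pH = 3.11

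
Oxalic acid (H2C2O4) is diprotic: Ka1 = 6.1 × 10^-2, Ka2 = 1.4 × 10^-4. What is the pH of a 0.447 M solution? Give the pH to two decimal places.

pH = 0.86

Ka1 ≫ Ka2, so treat the first dissociation as the only significant source of H+.
Ka1 = x²/(0.447 − x) = 6.1 × 10^-2
Solving the quadratic: x = (−Ka1 + √(Ka1² + 4·Ka1·C₀))/2 = 1.37 × 10^-1 M
pH = −log(1.37 × 10^-1) = 0.86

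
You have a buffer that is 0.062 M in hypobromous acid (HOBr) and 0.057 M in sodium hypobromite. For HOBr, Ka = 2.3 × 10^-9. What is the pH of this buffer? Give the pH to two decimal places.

pH = 8.60

pKa = −log(2.3 × 10^-9) = 8.638
Using pH = pKa + log([base]/[acid]) with [base]/[acid] = 0.057/0.062:
pH = 8.638 + (-0.037) = 8.60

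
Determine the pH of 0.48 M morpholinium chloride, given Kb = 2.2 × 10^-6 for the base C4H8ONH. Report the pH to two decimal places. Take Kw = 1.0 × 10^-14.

C4H8ONH2+ is the conjugate acid of the weak base C4H8ONH.
Ka = Kw/Kb = 1.0×10^-14 / 2.2 × 10^-6 = 4.55 × 10^-9
Ka = [H+]²/(0.48 − [H+]) = 4.55 × 10^-9
Neglecting [H+] in the denominator: [H+] = √(4.55 × 10^-9 × 0.48) = 4.67 × 10^-5 M
([H+]/C₀ = 0.0097% < 5%, so the approximation holds.)
pH = −log(4.67 × 10^-5) = 4.33

pH = 4.33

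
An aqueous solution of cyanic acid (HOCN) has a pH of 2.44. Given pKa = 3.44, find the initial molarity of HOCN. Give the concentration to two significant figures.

[H+] = 10^(-2.44) = 3.63 × 10^-3 M = x
Ka = 10^(−3.44) = 3.63 × 10^-4
Ka = x²/(C₀ − x) ⇒ C₀ = x + x²/Ka
C₀ = 3.63 × 10^-3 + (3.63 × 10^-3)²/(3.63 × 10^-4) = 3.99 × 10^-2 M

C₀ = 4.0 × 10^-2 M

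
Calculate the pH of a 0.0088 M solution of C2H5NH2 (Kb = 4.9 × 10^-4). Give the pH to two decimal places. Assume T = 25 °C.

pH = 11.27

C2H5NH2 + H2O ⇌ C2H5NH3+ + OH-
From the ICE table, Kb = x²/(0.0088 − x) = 4.9 × 10^-4.
The 5% rule fails; solving x² + Kb·x − Kb·C₀ = 0 exactly:
x = (−Kb + √(Kb² + 4·Kb·C₀))/2 = 1.85 × 10^-3 M
pOH = −log(1.85 × 10^-3) = 2.73; pH = 14.00 − 2.73 = 11.27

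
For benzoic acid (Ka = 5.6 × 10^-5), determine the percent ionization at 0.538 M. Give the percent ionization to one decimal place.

C6H5COOH ⇌ C6H5COO- + H+; let x = [H+] at equilibrium.
x ≈ √(Ka·C₀) = √(5.6 × 10^-5 × 0.538) = 5.49 × 10^-3 M
Fraction ionized = 5.49 × 10^-3 / 0.538 = 0.0102 → 1.0%

1.0%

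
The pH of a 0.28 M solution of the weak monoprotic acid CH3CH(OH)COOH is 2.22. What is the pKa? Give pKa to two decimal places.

[H+] = 10^(-2.22) = 6.03 × 10^-3 M
At equilibrium [HA] = 0.28 − 6.03 × 10^-3 = 2.74 × 10^-1 M
Ka = [H+][A-]/[HA] = (6.03 × 10^-3)² / 2.74 × 10^-1 = 1.33 × 10^-4
pKa = -log(1.33 × 10^-4) = 3.88

pKa = 3.88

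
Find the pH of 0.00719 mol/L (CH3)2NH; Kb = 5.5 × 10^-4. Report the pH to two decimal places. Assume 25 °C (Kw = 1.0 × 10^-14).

pH = 11.24

(CH3)2NH + H2O ⇌ (CH3)2NH2+ + OH-
Let x = [OH-] at equilibrium. Kb = x²/(0.00719 − x).
The 5% rule fails; solving x² + Kb·x − Kb·C₀ = 0 exactly:
x = [−0.00055 + √(0.00055² + 1.58e-05)]/2 = 1.73 × 10^-3 M
pOH = −log(1.73 × 10^-3) = 2.76; pH = 14.00 − 2.76 = 11.24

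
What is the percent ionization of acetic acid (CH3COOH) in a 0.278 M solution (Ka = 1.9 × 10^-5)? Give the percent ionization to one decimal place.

CH3COOH ⇌ CH3COO- + H+; let x = [H+] at equilibrium.
x ≈ √(Ka·C₀) = √(1.9 × 10^-5 × 0.278) = 2.30 × 10^-3 M
Fraction ionized = 2.30 × 10^-3 / 0.278 = 0.0083 → 0.8%

0.8%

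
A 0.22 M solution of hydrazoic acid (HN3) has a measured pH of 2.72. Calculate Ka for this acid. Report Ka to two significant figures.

Ka = 1.7 × 10^-5

[H+] = 10^(-2.72) = 1.91 × 10^-3 M
At equilibrium [HA] = 0.22 − 1.91 × 10^-3 = 2.18 × 10^-1 M
Ka = [H+][A-]/[HA] = (1.91 × 10^-3)² / 2.18 × 10^-1 = 1.7 × 10^-5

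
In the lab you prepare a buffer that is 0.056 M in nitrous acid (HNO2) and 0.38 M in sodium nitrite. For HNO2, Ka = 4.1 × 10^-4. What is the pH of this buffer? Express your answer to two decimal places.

pKa = −log(4.1 × 10^-4) = 3.387
Henderson–Hasselbalch: pH = pKa + log([NO2-]/[HNO2]) = 3.387 + log(0.38/0.056)
pH = 3.387 + (+0.832) = 4.22

pH = 4.22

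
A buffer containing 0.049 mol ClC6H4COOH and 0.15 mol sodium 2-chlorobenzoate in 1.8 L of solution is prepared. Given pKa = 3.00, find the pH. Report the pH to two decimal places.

Using pH = pKa + log([base]/[acid]) with [base]/[acid] = 0.15/0.049:
pH = 3.00 + (+0.486) = 3.49

pH = 3.49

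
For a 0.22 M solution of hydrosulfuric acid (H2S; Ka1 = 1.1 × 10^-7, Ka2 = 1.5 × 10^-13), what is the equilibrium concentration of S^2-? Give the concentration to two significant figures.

1.5 × 10^-13 M

First ionization gives [H+] ≈ [HS-] = 1.56 × 10^-4 M.
Second step: Ka2 = [H+][S^2-]/[HS-] ≈ [S^2-] (since [H+] ≈ [HS-]).
So [S^2-] ≈ Ka2.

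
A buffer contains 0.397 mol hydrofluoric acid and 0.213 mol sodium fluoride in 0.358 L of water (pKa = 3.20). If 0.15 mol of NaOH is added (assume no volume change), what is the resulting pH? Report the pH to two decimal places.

pH = 3.37

OH- converts HF to F-: HF → 0.247 mol, F- → 0.363 mol.
Henderson–Hasselbalch with mole ratio 0.363/0.247: pH = 3.20 + (+0.167)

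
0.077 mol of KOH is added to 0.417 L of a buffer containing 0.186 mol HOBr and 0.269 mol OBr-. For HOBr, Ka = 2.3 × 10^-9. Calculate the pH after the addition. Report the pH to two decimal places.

pH = 9.14

After neutralization: n(HOBr) = 0.109 mol, n(OBr-) = 0.346 mol.
pKa = −log(2.3 × 10^-9) = 8.638
pH = pKa + log(n_OBr-/n_HOBr) = 8.638 + log(0.346/0.109) = 8.638 + (+0.502)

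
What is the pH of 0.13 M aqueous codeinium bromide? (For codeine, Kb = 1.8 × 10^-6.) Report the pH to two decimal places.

pH = 4.57

C18H22NO3+ is the conjugate acid of the weak base C18H21NO3.
Ka = Kw/Kb = 1.0×10^-14 / 1.8 × 10^-6 = 5.56 × 10^-9
Ka = x²/(0.13 − x) = 5.56 × 10^-9
Since Ka ≪ C₀, x ≈ √(Ka·C₀) = 2.69 × 10^-5 M.
pH = −log[H+] = −log(2.69 × 10^-5) = 4.57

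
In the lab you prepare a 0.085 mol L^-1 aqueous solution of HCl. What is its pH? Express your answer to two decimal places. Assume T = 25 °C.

HCl is a strong acid and dissociates completely, so [H+] = 0.085 M.
pH = -log(0.085) = 1.07

pH = 1.07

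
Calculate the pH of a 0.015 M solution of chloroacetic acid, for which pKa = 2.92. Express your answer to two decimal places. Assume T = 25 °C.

ClCH2COOH ⇌ ClCH2COO- + H+
Ka = 10^(−2.92) = 1.20 × 10^-3
From the ICE table, Ka = x²/(0.015 − x) = 1.20 × 10^-3.
Here C₀/Ka ≈ 12.5, so the small-x approximation fails. Use the quadratic:
x = (−Ka + √(Ka² + 4·Ka·C₀))/2 = 3.68 × 10^-3 M
pH = −log(3.68 × 10^-3) = 2.43

pH = 2.43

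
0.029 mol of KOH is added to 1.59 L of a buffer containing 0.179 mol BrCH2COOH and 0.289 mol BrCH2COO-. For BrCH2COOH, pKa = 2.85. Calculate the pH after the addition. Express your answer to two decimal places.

pH = 3.18

After neutralization: n(BrCH2COOH) = 0.15 mol, n(BrCH2COO-) = 0.318 mol.
pH = pKa + log(n_BrCH2COO-/n_BrCH2COOH) = 2.85 + log(0.318/0.15) = 2.85 + (+0.326)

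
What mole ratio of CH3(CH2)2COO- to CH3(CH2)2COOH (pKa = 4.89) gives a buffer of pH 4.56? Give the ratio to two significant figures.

pH = pKa + log(r) ⇒ log(r) = 4.56 − 4.89 = -0.33
r = [CH3(CH2)2COO-]/[CH3(CH2)2COOH] = 10^(-0.33) = 0.468

ratio = 0.47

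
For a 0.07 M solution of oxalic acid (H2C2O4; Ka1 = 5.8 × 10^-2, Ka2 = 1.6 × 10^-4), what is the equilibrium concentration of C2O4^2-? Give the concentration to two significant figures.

1.6 × 10^-4 M

First ionization gives [H+] ≈ [HC2O4-] = 4.10 × 10^-2 M.
Second step: Ka2 = [H+][C2O4^2-]/[HC2O4-] ≈ [C2O4^2-] (since [H+] ≈ [HC2O4-]).
So [C2O4^2-] ≈ Ka2.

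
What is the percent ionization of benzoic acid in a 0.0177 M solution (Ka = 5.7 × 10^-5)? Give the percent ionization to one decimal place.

5.5%

C6H5COOH ⇌ C6H5COO- + H+; let x = [H+] at equilibrium.
Solve x² + 5.7e-05x − 1.01e-06 = 0 → x = 9.76 × 10^-4 M
% ionization = x/C₀ × 100% = 9.76 × 10^-4/0.0177 × 100% = 5.5%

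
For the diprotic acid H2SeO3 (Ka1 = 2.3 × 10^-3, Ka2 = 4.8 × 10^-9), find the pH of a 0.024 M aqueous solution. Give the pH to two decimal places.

pH = 2.20

Ka1 ≫ Ka2, so treat the first dissociation as the only significant source of H+.
Ka1 = x²/(0.024 − x) = 2.3 × 10^-3
Solving the quadratic: x = (−Ka1 + √(Ka1² + 4·Ka1·C₀))/2 = 6.37 × 10^-3 M
pH = −log(6.37 × 10^-3) = 2.20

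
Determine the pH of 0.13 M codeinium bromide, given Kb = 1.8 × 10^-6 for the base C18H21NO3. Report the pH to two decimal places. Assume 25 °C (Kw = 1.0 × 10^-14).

C18H22NO3+ is the conjugate acid of the weak base C18H21NO3.
Ka = Kw/Kb = 1.0×10^-14 / 1.8 × 10^-6 = 5.56 × 10^-9
From the ICE table, Ka = [H+]²/(0.13 − [H+]) = 5.56 × 10^-9.
Since Ka ≪ C₀, [H+] ≈ √(Ka·C₀) = 2.69 × 10^-5 M.
([H+]/C₀ = 0.021% < 5%, so the approximation holds.)
pH = −log[H+] = −log(2.69 × 10^-5) = 4.57

pH = 4.57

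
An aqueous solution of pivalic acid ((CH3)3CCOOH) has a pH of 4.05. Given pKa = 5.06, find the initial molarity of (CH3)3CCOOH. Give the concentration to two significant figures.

C₀ = 1.0 × 10^-3 M

[H+] = 10^(-4.05) = 8.91 × 10^-5 M = x
Ka = 10^(−5.06) = 8.71 × 10^-6
Ka = x²/(C₀ − x) ⇒ C₀ = x + x²/Ka
C₀ = 8.91 × 10^-5 + (8.91 × 10^-5)²/(8.71 × 10^-6) = 1.00 × 10^-3 M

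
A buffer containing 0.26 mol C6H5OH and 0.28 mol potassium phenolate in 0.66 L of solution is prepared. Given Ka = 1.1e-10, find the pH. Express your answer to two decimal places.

pH = 9.99

pKa = −log(1.1 × 10^-10) = 9.959
pH = pKa + log([A⁻]/[HA]) = 9.959 + log(0.28/0.26)
pH = 9.959 + (+0.032) = 9.99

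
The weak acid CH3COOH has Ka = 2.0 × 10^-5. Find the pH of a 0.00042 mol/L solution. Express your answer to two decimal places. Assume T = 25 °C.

CH3COOH ⇌ CH3COO- + H+
From the ICE table, Ka = [H+]²/(0.00042 − [H+]) = 2.0 × 10^-5.
[H+] is not negligible relative to C₀; solve [H+]² + 2e-05·[H+] − 8.4e-09 = 0.
[H+] = [−2e-05 + √(2e-05² + 3.36e-08)]/2 = 8.22 × 10^-5 M
pH = −log(8.22 × 10^-5) = 4.09

pH = 4.09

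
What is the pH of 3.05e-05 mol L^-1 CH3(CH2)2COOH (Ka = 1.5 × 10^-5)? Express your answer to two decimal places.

CH3(CH2)2COOH ⇌ CH3(CH2)2COO- + H+
Ka = [H+]²/(3.05e-05 − [H+]) = 1.5 × 10^-5
Here C₀/Ka ≈ 2.03, so the small-[H+] approximation fails. Use the quadratic:
[H+] = [−1.5e-05 + √(1.5e-05² + 1.83e-09)]/2 = 1.52 × 10^-5 M
pH = −log(1.52 × 10^-5) = 4.82

pH = 4.82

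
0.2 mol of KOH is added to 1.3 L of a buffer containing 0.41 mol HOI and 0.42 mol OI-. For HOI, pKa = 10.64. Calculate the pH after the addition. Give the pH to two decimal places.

OH- converts HOI to OI-: HOI → 0.21 mol, OI- → 0.62 mol.
Henderson–Hasselbalch with mole ratio 0.62/0.21: pH = 10.64 + (+0.470)

pH = 11.11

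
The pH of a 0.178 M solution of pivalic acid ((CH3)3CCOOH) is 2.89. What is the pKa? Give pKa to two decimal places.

[H+] = 10^(-2.89) = 1.29 × 10^-3 M
At equilibrium [HA] = 0.178 − 1.29 × 10^-3 = 1.77 × 10^-1 M
Ka = [H+][A-]/[HA] = (1.29 × 10^-3)² / 1.77 × 10^-1 = 9.40 × 10^-6
pKa = -log(9.40 × 10^-6) = 5.03

pKa = 5.03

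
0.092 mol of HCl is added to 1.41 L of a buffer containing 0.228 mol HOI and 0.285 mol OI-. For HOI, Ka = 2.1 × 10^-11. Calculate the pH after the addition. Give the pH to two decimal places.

pH = 10.46

After neutralization: n(HOI) = 0.32 mol, n(OI-) = 0.193 mol.
pKa = −log(2.1 × 10^-11) = 10.678
Henderson–Hasselbalch with mole ratio 0.193/0.32: pH = 10.678 + (-0.220)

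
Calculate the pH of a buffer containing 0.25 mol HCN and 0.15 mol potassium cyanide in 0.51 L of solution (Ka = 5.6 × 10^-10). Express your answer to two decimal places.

pH = 9.03

pKa = −log(5.6 × 10^-10) = 9.252
Henderson–Hasselbalch: pH = pKa + log([CN-]/[HCN]) = 9.252 + log(0.15/0.25)
pH = 9.252 + (-0.222) = 9.03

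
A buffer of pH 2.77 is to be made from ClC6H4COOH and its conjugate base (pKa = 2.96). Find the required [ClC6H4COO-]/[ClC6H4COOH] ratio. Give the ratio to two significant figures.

pH = pKa + log(r) ⇒ log(r) = 2.77 − 2.96 = -0.19
r = [ClC6H4COO-]/[ClC6H4COOH] = 10^(-0.19) = 0.646

ratio = 0.65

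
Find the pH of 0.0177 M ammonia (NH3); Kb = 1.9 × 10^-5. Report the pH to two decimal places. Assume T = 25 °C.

pH = 10.76

NH3 + H2O ⇌ NH4+ + OH-
From the ICE table, Kb = x²/(0.0177 − x) = 1.9 × 10^-5.
Since Kb ≪ C₀, x ≈ √(Kb·C₀) = 5.80 × 10^-4 M.
pOH = −log(5.80 × 10^-4) = 3.24; pH = 14.00 − 3.24 = 10.76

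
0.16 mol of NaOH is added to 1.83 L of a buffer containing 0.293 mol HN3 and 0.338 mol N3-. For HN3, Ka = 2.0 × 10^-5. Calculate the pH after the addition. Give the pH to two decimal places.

pH = 5.27

OH- converts HN3 to N3-: HN3 → 0.133 mol, N3- → 0.498 mol.
pKa = −log(2.0 × 10^-5) = 4.699
pH = pKa + log([A⁻]/[HA]) = 4.699 + log(0.498/0.133) = 4.699 +0.573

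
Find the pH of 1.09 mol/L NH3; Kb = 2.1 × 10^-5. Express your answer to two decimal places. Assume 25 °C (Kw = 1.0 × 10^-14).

pH = 11.68

NH3 + H2O ⇌ NH4+ + OH-
Kb = [OH-]²/(1.09 − [OH-]) = 2.1 × 10^-5
Neglecting [OH-] in the denominator: [OH-] = √(2.1 × 10^-5 × 1.09) = 4.78 × 10^-3 M
pOH = −log(4.78 × 10^-3) = 2.32; pH = 14.00 − 2.32 = 11.68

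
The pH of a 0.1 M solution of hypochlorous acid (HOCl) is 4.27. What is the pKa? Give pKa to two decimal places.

[H+] = 10^(-4.27) = 5.37 × 10^-5 M
At equilibrium [HA] = 0.1 − 5.37 × 10^-5 = 9.99 × 10^-2 M
Ka = [H+][A-]/[HA] = (5.37 × 10^-5)² / 9.99 × 10^-2 = 2.89 × 10^-8
pKa = -log(2.89 × 10^-8) = 7.54

pKa = 7.54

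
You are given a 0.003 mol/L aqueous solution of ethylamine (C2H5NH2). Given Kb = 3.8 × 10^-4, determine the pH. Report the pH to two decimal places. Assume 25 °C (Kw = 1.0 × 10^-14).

C2H5NH2 + H2O ⇌ C2H5NH3+ + OH-
From the ICE table, Kb = [OH-]²/(0.003 − [OH-]) = 3.8 × 10^-4.
The 5% rule fails; solving [OH-]² + Kb·[OH-] − Kb·C₀ = 0 exactly:
[OH-] = [−0.00038 + √(0.00038² + 4.56e-06)]/2 = 8.94 × 10^-4 M
pOH = −log(8.94 × 10^-4) = 3.05; pH = 14.00 − 3.05 = 10.95

pH = 10.95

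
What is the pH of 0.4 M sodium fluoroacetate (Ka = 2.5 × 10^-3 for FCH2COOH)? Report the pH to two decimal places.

FCH2COO- is the conjugate base of the weak acid FCH2COOH.
Kb = Kw/Ka = 1.0×10^-14 / 2.5 × 10^-3 = 4.00 × 10^-12
From the ICE table, Kb = [OH-]²/(0.4 − [OH-]) = 4.00 × 10^-12.
Assume [OH-] ≪ 0.4: [OH-] ≈ √(4.00 × 10^-12 × 0.4) = 1.26 × 10^-6 M
Check: 0.00032% ionized — well under 5%, approximation valid.
pOH = −log(1.26 × 10^-6) = 5.90; pH = 14.00 − 5.90 = 8.10

pH = 8.10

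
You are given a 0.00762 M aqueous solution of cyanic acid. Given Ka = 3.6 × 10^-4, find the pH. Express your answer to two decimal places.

HOCN ⇌ OCN- + H+
From the ICE table, Ka = [H+]²/(0.00762 − [H+]) = 3.6 × 10^-4.
[H+] is not negligible relative to C₀; solve [H+]² + 0.00036·[H+] − 2.74e-06 = 0.
[H+] = [−0.00036 + √(0.00036² + 1.1e-05)]/2 = 1.49 × 10^-3 M
pH = −log[H+] = −log(1.49 × 10^-3) = 2.83

pH = 2.83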